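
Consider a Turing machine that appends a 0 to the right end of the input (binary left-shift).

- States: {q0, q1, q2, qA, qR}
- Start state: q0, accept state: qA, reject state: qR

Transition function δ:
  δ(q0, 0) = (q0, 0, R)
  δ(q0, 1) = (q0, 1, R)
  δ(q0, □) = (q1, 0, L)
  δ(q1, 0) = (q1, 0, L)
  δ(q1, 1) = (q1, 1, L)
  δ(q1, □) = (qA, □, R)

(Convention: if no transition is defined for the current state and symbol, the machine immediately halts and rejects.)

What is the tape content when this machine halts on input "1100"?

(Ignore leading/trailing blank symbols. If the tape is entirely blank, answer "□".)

Execution trace:
Initial: [q0]1100
Step 1: δ(q0, 1) = (q0, 1, R) → 1[q0]100
Step 2: δ(q0, 1) = (q0, 1, R) → 11[q0]00
Step 3: δ(q0, 0) = (q0, 0, R) → 110[q0]0
Step 4: δ(q0, 0) = (q0, 0, R) → 1100[q0]□
Step 5: δ(q0, □) = (q1, 0, L) → 110[q1]00
Step 6: δ(q1, 0) = (q1, 0, L) → 11[q1]000
Step 7: δ(q1, 0) = (q1, 0, L) → 1[q1]1000
Step 8: δ(q1, 1) = (q1, 1, L) → [q1]11000
Step 9: δ(q1, 1) = (q1, 1, L) → [q1]□11000
Step 10: δ(q1, □) = (qA, □, R) → □[qA]11000

The machine reaches the accept state qA and halts.

Final tape (ignoring leading/trailing blanks): 11000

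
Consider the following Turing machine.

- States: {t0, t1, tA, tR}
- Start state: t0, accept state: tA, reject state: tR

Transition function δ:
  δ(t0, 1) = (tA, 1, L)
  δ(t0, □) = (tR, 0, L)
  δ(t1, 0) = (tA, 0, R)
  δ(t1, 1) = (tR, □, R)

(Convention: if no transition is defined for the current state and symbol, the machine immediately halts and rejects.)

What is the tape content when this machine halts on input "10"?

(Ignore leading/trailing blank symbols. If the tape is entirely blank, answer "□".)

Execution trace:
Initial: [t0]10
Step 1: δ(t0, 1) = (tA, 1, L) → [tA]□10

The machine reaches the accept state tA and halts.

Final tape (ignoring leading/trailing blanks): 10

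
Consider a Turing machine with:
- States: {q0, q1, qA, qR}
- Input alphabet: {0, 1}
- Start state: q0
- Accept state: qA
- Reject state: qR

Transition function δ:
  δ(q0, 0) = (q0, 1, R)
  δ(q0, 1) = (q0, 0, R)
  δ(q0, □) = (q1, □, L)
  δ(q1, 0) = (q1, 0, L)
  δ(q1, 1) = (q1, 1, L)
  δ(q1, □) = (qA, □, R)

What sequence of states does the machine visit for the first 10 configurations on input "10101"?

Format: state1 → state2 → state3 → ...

Execution trace:
Initial: [q0]10101
Step 1: δ(q0, 1) = (q0, 0, R) → 0[q0]0101
Step 2: δ(q0, 0) = (q0, 1, R) → 01[q0]101
Step 3: δ(q0, 1) = (q0, 0, R) → 010[q0]01
Step 4: δ(q0, 0) = (q0, 1, R) → 0101[q0]1
Step 5: δ(q0, 1) = (q0, 0, R) → 01010[q0]□
Step 6: δ(q0, □) = (q1, □, L) → 0101[q1]0□
Step 7: δ(q1, 0) = (q1, 0, L) → 010[q1]10□
Step 8: δ(q1, 1) = (q1, 1, L) → 01[q1]010□
Step 9: δ(q1, 0) = (q1, 0, L) → 0[q1]1010□

State sequence: q0 → q0 → q0 → q0 → q0 → q0 → q1 → q1 → q1 → q1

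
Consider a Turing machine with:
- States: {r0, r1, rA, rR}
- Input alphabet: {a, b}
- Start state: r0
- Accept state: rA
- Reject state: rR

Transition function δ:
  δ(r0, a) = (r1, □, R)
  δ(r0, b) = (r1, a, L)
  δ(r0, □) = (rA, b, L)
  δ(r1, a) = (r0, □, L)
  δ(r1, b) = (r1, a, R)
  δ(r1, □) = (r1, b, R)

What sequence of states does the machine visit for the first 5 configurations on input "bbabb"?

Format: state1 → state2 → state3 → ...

Execution trace:
Initial: [r0]bbabb
Step 1: δ(r0, b) = (r1, a, L) → [r1]□ababb
Step 2: δ(r1, □) = (r1, b, R) → b[r1]ababb
Step 3: δ(r1, a) = (r0, □, L) → [r0]b□babb
Step 4: δ(r0, b) = (r1, a, L) → [r1]□a□babb

State sequence: r0 → r1 → r1 → r0 → r1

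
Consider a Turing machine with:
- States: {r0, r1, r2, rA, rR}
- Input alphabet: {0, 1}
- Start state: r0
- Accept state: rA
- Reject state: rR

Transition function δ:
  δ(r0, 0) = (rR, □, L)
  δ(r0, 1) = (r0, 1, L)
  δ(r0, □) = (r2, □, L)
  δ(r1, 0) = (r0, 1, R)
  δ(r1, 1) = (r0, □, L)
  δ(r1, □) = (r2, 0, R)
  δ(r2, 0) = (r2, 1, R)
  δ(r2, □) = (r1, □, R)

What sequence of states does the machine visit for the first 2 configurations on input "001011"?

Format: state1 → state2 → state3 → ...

Execution trace:
Initial: [r0]001011
Step 1: δ(r0, 0) = (rR, □, L) → [rR]□□01011

The machine reaches the reject state rR and halts.

State sequence: r0 → rR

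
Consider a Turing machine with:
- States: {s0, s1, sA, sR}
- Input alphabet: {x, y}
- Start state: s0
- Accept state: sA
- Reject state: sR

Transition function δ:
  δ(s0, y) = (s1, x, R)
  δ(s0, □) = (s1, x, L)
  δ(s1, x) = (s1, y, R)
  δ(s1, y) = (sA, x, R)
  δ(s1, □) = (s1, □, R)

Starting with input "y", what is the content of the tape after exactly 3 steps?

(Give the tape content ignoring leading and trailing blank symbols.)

Execution trace:
Initial: [s0]y
Step 1: δ(s0, y) = (s1, x, R) → x[s1]□
Step 2: δ(s1, □) = (s1, □, R) → x□[s1]□
Step 3: δ(s1, □) = (s1, □, R) → x□□[s1]□

After 3 steps, the tape (ignoring leading/trailing blanks) is: x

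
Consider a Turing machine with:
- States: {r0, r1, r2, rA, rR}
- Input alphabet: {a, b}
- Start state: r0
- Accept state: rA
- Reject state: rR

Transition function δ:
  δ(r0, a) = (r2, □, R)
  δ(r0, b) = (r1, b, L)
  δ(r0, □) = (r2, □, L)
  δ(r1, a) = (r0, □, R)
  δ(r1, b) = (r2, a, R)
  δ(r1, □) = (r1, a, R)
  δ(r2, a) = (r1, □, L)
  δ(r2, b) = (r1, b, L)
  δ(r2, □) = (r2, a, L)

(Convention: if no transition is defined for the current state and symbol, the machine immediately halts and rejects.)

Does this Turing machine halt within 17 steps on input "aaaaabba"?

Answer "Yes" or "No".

Execution trace:
Initial: [r0]aaaaabba
Step 1: δ(r0, a) = (r2, □, R) → □[r2]aaaabba
Step 2: δ(r2, a) = (r1, □, L) → [r1]□□aaabba
Step 3: δ(r1, □) = (r1, a, R) → a[r1]□aaabba
Step 4: δ(r1, □) = (r1, a, R) → aa[r1]aaabba
Step 5: δ(r1, a) = (r0, □, R) → aa□[r0]aabba
Step 6: δ(r0, a) = (r2, □, R) → aa□□[r2]abba
Step 7: δ(r2, a) = (r1, □, L) → aa□[r1]□□bba
Step 8: δ(r1, □) = (r1, a, R) → aa□a[r1]□bba
Step 9: δ(r1, □) = (r1, a, R) → aa□aa[r1]bba
Step 10: δ(r1, b) = (r2, a, R) → aa□aaa[r2]ba
Step 11: δ(r2, b) = (r1, b, L) → aa□aa[r1]aba
Step 12: δ(r1, a) = (r0, □, R) → aa□aa□[r0]ba
Step 13: δ(r0, b) = (r1, b, L) → aa□aa[r1]□ba
Step 14: δ(r1, □) = (r1, a, R) → aa□aaa[r1]ba
Step 15: δ(r1, b) = (r2, a, R) → aa□aaaa[r2]a
Step 16: δ(r2, a) = (r1, □, L) → aa□aaa[r1]a□
Step 17: δ(r1, a) = (r0, □, R) → aa□aaa□[r0]□

The machine has not reached a halting state after 17 steps.
The machine did not halt within the 17-step bound.

Answer: No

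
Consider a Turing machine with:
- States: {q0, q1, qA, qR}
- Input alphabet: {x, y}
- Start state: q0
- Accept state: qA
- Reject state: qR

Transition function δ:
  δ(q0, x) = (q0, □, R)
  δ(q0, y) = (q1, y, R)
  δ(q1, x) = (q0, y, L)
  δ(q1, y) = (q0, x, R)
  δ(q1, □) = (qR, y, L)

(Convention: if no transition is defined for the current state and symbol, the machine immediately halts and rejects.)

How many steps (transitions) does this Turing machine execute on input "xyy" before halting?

Execution trace:
Initial: [q0]xyy
Step 1: δ(q0, x) = (q0, □, R) → □[q0]yy
Step 2: δ(q0, y) = (q1, y, R) → □y[q1]y
Step 3: δ(q1, y) = (q0, x, R) → □yx[q0]□

No transition is defined for δ(q0, □). By convention the machine halts and rejects.

The machine executed 3 steps before halting.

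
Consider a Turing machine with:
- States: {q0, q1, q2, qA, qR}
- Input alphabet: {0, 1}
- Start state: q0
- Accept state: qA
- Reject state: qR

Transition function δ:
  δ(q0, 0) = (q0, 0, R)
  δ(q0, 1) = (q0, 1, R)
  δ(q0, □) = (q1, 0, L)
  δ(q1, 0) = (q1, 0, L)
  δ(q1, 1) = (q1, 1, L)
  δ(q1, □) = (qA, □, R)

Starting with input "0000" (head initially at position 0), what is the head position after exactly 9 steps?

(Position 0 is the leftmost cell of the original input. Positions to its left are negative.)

Execution trace (head position shown):
Step 0: [q0]0000  (head at position 0)
Step 1: move right → 0[q0]000  (head at position 1)
Step 2: move right → 00[q0]00  (head at position 2)
Step 3: move right → 000[q0]0  (head at position 3)
Step 4: move right → 0000[q0]□  (head at position 4)
Step 5: move left → 000[q1]00  (head at position 3)
Step 6: move left → 00[q1]000  (head at position 2)
Step 7: move left → 0[q1]0000  (head at position 1)
Step 8: move left → [q1]00000  (head at position 0)
Step 9: move left → [q1]□00000  (head at position -1)

After 9 steps, the head is at position -1.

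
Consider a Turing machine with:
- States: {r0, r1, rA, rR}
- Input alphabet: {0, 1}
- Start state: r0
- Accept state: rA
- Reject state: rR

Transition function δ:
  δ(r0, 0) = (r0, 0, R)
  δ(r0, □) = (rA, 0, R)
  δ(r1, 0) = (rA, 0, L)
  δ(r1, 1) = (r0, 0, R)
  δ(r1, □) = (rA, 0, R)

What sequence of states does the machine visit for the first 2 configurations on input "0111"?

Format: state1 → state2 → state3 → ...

Execution trace:
Initial: [r0]0111
Step 1: δ(r0, 0) = (r0, 0, R) → 0[r0]111

No transition is defined for δ(r0, 1). By convention the machine halts and rejects.

State sequence: r0 → r0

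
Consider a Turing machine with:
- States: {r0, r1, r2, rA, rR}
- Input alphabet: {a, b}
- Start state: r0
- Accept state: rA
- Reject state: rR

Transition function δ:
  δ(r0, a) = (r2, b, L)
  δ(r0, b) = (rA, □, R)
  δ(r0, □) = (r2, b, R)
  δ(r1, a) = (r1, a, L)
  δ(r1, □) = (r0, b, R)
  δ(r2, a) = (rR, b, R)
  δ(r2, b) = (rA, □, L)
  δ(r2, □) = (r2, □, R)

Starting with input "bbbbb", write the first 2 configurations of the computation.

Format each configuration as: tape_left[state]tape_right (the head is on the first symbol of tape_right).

Transitions applied:
Step 1: δ(r0, b) = (rA, □, R)

The first 2 configurations are:
[r0]bbbbb ⊢ □[rA]bbbb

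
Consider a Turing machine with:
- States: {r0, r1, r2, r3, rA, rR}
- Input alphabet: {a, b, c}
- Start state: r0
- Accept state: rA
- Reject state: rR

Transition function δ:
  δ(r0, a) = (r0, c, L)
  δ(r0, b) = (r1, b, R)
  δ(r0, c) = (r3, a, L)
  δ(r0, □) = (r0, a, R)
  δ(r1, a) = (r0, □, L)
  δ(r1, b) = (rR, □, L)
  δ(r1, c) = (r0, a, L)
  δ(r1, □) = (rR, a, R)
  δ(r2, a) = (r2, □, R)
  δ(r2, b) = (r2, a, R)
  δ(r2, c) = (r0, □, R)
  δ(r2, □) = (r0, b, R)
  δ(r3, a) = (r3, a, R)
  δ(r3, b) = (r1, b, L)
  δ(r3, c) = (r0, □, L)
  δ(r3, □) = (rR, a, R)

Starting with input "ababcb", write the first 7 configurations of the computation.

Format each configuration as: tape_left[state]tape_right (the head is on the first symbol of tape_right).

Transitions applied:
Step 1: δ(r0, a) = (r0, c, L)
Step 2: δ(r0, □) = (r0, a, R)
Step 3: δ(r0, c) = (r3, a, L)
Step 4: δ(r3, a) = (r3, a, R)
Step 5: δ(r3, a) = (r3, a, R)
Step 6: δ(r3, b) = (r1, b, L)

The first 7 configurations are:
[r0]ababcb ⊢ [r0]□cbabcb ⊢ a[r0]cbabcb ⊢ [r3]aababcb ⊢ a[r3]ababcb ⊢ aa[r3]babcb ⊢ a[r1]ababcb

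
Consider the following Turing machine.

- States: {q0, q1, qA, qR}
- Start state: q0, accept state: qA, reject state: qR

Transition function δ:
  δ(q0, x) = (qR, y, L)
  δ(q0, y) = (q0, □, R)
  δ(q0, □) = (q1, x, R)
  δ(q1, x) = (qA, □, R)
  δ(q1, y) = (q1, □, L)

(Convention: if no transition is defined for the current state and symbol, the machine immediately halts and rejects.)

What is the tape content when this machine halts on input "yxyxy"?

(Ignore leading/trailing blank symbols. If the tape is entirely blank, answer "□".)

Execution trace:
Initial: [q0]yxyxy
Step 1: δ(q0, y) = (q0, □, R) → □[q0]xyxy
Step 2: δ(q0, x) = (qR, y, L) → [qR]□yyxy

The machine reaches the reject state qR and halts.

Final tape (ignoring leading/trailing blanks): yyxy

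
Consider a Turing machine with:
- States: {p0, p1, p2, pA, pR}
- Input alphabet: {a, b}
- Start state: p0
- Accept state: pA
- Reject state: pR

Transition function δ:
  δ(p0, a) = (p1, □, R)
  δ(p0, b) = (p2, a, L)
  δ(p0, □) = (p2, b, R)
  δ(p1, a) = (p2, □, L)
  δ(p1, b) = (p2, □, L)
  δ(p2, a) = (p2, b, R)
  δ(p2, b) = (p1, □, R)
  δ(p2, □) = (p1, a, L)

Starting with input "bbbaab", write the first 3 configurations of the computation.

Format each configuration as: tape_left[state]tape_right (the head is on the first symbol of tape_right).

Transitions applied:
Step 1: δ(p0, b) = (p2, a, L)
Step 2: δ(p2, □) = (p1, a, L)

The first 3 configurations are:
[p0]bbbaab ⊢ [p2]□abbaab ⊢ [p1]□aabbaab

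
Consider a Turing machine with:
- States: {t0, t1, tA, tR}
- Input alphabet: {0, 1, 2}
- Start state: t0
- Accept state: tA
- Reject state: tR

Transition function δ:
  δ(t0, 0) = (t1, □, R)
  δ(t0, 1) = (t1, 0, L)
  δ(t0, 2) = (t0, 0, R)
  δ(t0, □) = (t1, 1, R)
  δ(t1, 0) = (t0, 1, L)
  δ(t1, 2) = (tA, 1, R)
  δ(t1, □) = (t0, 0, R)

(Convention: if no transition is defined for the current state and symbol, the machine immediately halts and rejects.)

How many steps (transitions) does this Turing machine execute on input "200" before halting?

Execution trace:
Initial: [t0]200
Step 1: δ(t0, 2) = (t0, 0, R) → 0[t0]00
Step 2: δ(t0, 0) = (t1, □, R) → 0□[t1]0
Step 3: δ(t1, 0) = (t0, 1, L) → 0[t0]□1
Step 4: δ(t0, □) = (t1, 1, R) → 01[t1]1

No transition is defined for δ(t1, 1). By convention the machine halts and rejects.

The machine executed 4 steps before halting.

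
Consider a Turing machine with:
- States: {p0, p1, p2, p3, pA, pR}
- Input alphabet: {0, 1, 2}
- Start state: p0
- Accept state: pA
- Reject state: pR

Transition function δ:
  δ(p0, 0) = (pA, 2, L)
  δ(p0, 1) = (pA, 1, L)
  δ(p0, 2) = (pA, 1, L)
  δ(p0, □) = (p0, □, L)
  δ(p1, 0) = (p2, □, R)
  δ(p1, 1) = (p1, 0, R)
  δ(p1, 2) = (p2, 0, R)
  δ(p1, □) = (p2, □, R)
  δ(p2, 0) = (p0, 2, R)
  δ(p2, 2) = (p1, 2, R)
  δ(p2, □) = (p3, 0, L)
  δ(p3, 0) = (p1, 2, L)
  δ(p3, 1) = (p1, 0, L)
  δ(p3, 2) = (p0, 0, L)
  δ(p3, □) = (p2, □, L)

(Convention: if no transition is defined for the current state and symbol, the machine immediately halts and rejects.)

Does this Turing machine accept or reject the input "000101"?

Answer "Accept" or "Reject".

Execution trace:
Initial: [p0]000101
Step 1: δ(p0, 0) = (pA, 2, L) → [pA]□200101

The machine reaches the accept state pA and halts.

Answer: Accept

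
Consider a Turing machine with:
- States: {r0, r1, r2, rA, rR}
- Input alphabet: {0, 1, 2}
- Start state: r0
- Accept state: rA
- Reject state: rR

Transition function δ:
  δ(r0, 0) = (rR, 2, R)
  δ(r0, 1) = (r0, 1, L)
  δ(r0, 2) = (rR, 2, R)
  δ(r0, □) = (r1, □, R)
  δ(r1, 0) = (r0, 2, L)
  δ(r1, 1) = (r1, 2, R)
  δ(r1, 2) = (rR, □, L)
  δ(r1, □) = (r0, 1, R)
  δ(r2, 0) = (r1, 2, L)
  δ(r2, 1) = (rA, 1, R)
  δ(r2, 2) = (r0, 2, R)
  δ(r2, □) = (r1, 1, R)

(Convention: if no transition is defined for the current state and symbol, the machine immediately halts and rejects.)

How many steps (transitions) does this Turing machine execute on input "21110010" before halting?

Execution trace:
Initial: [r0]21110010
Step 1: δ(r0, 2) = (rR, 2, R) → 2[rR]1110010

The machine reaches the reject state rR and halts.

The machine executed 1 step before halting.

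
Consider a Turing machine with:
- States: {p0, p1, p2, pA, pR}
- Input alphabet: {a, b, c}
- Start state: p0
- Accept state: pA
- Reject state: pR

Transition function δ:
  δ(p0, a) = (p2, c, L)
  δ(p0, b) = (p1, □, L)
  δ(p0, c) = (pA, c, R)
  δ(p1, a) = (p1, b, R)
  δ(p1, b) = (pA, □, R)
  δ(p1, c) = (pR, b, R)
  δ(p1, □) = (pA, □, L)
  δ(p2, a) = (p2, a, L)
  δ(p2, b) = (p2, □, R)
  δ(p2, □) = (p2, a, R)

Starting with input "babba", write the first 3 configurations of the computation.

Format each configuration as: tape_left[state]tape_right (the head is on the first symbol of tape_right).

Transitions applied:
Step 1: δ(p0, b) = (p1, □, L)
Step 2: δ(p1, □) = (pA, □, L)

The first 3 configurations are:
[p0]babba ⊢ [p1]□□abba ⊢ [pA]□□□abba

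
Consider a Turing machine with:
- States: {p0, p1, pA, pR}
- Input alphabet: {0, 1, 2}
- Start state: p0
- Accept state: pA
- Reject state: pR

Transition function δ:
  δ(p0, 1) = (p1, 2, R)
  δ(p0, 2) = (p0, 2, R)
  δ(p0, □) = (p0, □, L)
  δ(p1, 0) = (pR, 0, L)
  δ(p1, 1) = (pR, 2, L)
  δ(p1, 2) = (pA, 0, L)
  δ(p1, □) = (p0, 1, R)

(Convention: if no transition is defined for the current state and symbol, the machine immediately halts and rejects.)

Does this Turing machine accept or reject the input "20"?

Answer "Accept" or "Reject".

Execution trace:
Initial: [p0]20
Step 1: δ(p0, 2) = (p0, 2, R) → 2[p0]0

No transition is defined for δ(p0, 0). By convention the machine halts and rejects.

Answer: Reject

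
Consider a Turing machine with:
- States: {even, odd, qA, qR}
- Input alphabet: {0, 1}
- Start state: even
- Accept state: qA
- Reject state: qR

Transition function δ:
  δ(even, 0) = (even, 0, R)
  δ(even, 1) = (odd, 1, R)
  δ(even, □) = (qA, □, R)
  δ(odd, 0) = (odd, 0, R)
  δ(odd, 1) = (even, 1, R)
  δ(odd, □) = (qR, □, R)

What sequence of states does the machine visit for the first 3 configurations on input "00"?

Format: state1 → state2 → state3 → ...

Execution trace:
Initial: [even]00
Step 1: δ(even, 0) = (even, 0, R) → 0[even]0
Step 2: δ(even, 0) = (even, 0, R) → 00[even]□

State sequence: even → even → even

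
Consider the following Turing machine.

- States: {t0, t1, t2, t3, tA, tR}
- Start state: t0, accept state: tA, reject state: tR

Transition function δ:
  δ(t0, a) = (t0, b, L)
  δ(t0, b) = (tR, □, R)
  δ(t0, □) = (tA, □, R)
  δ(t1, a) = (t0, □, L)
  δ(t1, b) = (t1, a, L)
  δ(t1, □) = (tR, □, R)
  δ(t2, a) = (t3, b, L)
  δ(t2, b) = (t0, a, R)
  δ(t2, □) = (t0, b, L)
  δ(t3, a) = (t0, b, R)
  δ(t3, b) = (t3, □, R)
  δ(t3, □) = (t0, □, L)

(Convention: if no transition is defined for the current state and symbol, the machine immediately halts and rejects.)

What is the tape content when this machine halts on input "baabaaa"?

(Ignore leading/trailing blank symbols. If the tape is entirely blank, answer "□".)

Execution trace:
Initial: [t0]baabaaa
Step 1: δ(t0, b) = (tR, □, R) → □[tR]aabaaa

The machine reaches the reject state tR and halts.

Final tape (ignoring leading/trailing blanks): aabaaa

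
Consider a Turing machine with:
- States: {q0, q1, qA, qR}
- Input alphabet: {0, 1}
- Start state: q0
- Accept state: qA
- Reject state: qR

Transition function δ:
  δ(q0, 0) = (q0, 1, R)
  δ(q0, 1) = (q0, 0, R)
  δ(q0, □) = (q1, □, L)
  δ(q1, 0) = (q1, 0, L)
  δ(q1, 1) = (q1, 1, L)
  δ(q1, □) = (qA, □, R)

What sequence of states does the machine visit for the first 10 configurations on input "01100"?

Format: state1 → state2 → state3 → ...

Execution trace:
Initial: [q0]01100
Step 1: δ(q0, 0) = (q0, 1, R) → 1[q0]1100
Step 2: δ(q0, 1) = (q0, 0, R) → 10[q0]100
Step 3: δ(q0, 1) = (q0, 0, R) → 100[q0]00
Step 4: δ(q0, 0) = (q0, 1, R) → 1001[q0]0
Step 5: δ(q0, 0) = (q0, 1, R) → 10011[q0]□
Step 6: δ(q0, □) = (q1, □, L) → 1001[q1]1□
Step 7: δ(q1, 1) = (q1, 1, L) → 100[q1]11□
Step 8: δ(q1, 1) = (q1, 1, L) → 10[q1]011□
Step 9: δ(q1, 0) = (q1, 0, L) → 1[q1]0011□

State sequence: q0 → q0 → q0 → q0 → q0 → q0 → q1 → q1 → q1 → q1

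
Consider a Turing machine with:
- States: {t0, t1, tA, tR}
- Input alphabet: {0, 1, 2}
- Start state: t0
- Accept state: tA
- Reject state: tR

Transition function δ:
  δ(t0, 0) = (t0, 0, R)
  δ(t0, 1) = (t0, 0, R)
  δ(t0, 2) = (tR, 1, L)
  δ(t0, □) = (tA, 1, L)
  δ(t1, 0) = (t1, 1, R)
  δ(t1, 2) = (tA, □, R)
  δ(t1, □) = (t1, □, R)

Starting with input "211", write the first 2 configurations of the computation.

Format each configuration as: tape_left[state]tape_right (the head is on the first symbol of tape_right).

Transitions applied:
Step 1: δ(t0, 2) = (tR, 1, L)

The first 2 configurations are:
[t0]211 ⊢ [tR]□111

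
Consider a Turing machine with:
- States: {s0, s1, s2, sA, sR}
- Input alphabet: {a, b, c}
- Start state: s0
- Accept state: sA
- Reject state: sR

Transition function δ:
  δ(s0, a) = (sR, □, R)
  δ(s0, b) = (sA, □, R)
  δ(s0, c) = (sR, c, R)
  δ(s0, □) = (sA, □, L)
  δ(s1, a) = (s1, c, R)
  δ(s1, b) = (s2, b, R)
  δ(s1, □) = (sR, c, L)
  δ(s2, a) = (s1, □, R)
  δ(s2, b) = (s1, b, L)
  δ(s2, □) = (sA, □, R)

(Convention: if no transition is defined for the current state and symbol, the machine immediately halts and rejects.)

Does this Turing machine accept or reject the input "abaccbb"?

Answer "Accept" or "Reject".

Execution trace:
Initial: [s0]abaccbb
Step 1: δ(s0, a) = (sR, □, R) → □[sR]baccbb

The machine reaches the reject state sR and halts.

Answer: Reject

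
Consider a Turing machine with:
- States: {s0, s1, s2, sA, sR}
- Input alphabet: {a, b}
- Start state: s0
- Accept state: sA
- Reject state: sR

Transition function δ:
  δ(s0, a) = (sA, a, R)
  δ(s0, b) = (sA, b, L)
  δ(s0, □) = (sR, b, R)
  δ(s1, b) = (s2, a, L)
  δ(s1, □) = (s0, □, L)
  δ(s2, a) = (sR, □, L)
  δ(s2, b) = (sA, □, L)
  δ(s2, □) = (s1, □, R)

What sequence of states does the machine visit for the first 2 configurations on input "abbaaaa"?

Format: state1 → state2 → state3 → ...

Execution trace:
Initial: [s0]abbaaaa
Step 1: δ(s0, a) = (sA, a, R) → a[sA]bbaaaa

The machine reaches the accept state sA and halts.

State sequence: s0 → sA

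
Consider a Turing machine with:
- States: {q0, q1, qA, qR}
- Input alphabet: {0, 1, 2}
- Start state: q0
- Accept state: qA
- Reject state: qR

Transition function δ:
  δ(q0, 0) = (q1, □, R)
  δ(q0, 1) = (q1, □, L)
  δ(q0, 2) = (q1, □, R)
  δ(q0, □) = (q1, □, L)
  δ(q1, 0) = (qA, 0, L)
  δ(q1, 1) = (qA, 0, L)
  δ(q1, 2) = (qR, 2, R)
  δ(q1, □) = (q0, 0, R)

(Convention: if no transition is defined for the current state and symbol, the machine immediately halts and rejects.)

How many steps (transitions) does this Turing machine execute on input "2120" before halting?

Execution trace:
Initial: [q0]2120
Step 1: δ(q0, 2) = (q1, □, R) → □[q1]120
Step 2: δ(q1, 1) = (qA, 0, L) → [qA]□020

The machine reaches the accept state qA and halts.

The machine executed 2 steps before halting.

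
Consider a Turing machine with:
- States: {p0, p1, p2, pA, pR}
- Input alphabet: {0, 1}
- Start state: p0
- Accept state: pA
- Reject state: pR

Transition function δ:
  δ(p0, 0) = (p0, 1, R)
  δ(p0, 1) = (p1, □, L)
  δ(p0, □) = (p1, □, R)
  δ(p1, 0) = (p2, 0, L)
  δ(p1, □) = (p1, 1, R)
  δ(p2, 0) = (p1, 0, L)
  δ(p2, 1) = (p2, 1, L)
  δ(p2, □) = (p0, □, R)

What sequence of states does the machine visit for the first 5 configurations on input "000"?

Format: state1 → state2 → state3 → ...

Execution trace:
Initial: [p0]000
Step 1: δ(p0, 0) = (p0, 1, R) → 1[p0]00
Step 2: δ(p0, 0) = (p0, 1, R) → 11[p0]0
Step 3: δ(p0, 0) = (p0, 1, R) → 111[p0]□
Step 4: δ(p0, □) = (p1, □, R) → 111□[p1]□

State sequence: p0 → p0 → p0 → p0 → p1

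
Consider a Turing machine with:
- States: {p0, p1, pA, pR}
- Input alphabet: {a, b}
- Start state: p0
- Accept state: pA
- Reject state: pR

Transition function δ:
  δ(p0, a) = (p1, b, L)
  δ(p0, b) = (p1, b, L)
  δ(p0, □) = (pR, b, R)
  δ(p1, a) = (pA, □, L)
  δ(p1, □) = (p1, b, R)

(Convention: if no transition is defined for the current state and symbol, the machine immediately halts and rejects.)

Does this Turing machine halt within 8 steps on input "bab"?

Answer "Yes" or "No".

Execution trace:
Initial: [p0]bab
Step 1: δ(p0, b) = (p1, b, L) → [p1]□bab
Step 2: δ(p1, □) = (p1, b, R) → b[p1]bab

No transition is defined for δ(p1, b). By convention the machine halts and rejects.
The machine halted after 2 steps (within the 8-step bound).

Answer: Yes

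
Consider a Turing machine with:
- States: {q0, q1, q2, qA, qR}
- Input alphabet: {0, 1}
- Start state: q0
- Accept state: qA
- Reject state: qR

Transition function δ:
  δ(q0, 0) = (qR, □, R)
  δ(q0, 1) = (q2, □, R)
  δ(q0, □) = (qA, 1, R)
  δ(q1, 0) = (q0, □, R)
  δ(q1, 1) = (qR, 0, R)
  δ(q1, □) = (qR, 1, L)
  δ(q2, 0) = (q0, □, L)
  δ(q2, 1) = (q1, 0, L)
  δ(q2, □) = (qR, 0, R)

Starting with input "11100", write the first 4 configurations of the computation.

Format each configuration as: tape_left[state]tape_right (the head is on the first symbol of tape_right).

Transitions applied:
Step 1: δ(q0, 1) = (q2, □, R)
Step 2: δ(q2, 1) = (q1, 0, L)
Step 3: δ(q1, □) = (qR, 1, L)

The first 4 configurations are:
[q0]11100 ⊢ □[q2]1100 ⊢ [q1]□0100 ⊢ [qR]□10100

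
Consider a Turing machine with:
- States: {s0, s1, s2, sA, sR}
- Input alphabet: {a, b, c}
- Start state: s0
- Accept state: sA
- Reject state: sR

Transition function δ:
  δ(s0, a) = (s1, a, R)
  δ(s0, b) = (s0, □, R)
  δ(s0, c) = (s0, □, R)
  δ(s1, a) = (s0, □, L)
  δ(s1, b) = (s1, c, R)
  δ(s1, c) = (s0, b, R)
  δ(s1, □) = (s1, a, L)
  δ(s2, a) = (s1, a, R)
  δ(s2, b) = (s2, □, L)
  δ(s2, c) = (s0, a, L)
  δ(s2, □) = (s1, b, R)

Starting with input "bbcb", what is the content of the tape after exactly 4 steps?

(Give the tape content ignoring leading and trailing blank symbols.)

Execution trace:
Initial: [s0]bbcb
Step 1: δ(s0, b) = (s0, □, R) → □[s0]bcb
Step 2: δ(s0, b) = (s0, □, R) → □□[s0]cb
Step 3: δ(s0, c) = (s0, □, R) → □□□[s0]b
Step 4: δ(s0, b) = (s0, □, R) → □□□□[s0]□

No transition is defined for δ(s0, □). By convention the machine halts and rejects.

After 4 steps, the tape (ignoring leading/trailing blanks) is: □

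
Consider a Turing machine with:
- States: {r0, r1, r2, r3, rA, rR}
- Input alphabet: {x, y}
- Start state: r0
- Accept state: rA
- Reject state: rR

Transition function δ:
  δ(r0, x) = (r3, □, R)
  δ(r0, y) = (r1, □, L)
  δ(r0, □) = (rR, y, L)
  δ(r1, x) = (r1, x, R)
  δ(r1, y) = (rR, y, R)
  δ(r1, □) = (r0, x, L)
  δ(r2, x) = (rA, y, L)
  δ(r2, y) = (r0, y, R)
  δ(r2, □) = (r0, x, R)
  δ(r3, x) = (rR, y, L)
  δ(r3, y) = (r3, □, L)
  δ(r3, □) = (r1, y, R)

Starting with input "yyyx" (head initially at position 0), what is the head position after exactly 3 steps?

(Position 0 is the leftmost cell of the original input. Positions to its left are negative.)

Execution trace (head position shown):
Step 0: [r0]yyyx  (head at position 0)
Step 1: move left → [r1]□□yyx  (head at position -1)
Step 2: move left → [r0]□x□yyx  (head at position -2)
Step 3: move left → [rR]□yx□yyx  (head at position -3)

After 3 steps, the head is at position -3.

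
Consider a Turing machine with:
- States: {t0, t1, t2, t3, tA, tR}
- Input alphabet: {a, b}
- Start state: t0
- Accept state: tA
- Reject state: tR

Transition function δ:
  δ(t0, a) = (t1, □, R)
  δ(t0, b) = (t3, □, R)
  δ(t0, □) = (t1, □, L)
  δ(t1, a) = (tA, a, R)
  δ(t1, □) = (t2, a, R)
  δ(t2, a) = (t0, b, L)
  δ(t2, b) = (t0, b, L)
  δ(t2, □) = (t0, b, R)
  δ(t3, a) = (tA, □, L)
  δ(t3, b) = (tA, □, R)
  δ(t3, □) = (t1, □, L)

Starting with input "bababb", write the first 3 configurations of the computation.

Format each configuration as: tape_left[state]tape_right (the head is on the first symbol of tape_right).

Transitions applied:
Step 1: δ(t0, b) = (t3, □, R)
Step 2: δ(t3, a) = (tA, □, L)

The first 3 configurations are:
[t0]bababb ⊢ □[t3]ababb ⊢ [tA]□□babb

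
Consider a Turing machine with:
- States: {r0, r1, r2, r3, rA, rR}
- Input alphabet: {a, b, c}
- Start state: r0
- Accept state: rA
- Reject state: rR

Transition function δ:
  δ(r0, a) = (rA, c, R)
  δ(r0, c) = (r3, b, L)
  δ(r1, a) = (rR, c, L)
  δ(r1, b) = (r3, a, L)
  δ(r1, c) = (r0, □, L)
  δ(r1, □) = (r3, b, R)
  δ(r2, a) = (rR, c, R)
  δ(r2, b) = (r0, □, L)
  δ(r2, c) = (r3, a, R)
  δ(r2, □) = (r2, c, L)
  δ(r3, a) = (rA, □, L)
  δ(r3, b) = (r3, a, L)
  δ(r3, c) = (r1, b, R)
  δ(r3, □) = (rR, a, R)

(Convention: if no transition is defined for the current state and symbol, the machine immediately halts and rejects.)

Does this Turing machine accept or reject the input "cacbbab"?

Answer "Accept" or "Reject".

Execution trace:
Initial: [r0]cacbbab
Step 1: δ(r0, c) = (r3, b, L) → [r3]□bacbbab
Step 2: δ(r3, □) = (rR, a, R) → a[rR]bacbbab

The machine reaches the reject state rR and halts.

Answer: Reject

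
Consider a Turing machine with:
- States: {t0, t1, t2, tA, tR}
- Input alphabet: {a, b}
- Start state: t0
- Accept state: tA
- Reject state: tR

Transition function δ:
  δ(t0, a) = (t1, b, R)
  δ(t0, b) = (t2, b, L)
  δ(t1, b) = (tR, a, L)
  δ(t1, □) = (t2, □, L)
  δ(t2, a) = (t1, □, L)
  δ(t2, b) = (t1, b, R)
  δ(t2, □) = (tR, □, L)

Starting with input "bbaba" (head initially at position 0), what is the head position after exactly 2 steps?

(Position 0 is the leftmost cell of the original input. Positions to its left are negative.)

Execution trace (head position shown):
Step 0: [t0]bbaba  (head at position 0)
Step 1: move left → [t2]□bbaba  (head at position -1)
Step 2: move left → [tR]□□bbaba  (head at position -2)

After 2 steps, the head is at position -2.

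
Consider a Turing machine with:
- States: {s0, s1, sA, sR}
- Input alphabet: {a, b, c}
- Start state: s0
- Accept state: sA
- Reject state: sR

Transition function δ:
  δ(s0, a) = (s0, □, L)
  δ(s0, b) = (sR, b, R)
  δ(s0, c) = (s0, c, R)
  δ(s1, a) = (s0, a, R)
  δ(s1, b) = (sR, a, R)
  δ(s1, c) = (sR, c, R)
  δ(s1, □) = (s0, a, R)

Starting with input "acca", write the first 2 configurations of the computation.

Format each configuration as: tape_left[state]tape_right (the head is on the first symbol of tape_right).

Transitions applied:
Step 1: δ(s0, a) = (s0, □, L)

The first 2 configurations are:
[s0]acca ⊢ [s0]□□cca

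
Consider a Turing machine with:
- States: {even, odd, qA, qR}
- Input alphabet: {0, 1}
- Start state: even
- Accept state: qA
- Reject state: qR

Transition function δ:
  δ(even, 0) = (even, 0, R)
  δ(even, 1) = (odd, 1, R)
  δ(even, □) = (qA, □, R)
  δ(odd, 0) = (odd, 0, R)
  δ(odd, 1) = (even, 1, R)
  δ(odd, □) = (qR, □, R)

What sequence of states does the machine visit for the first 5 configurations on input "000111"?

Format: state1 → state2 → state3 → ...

Execution trace:
Initial: [even]000111
Step 1: δ(even, 0) = (even, 0, R) → 0[even]00111
Step 2: δ(even, 0) = (even, 0, R) → 00[even]0111
Step 3: δ(even, 0) = (even, 0, R) → 000[even]111
Step 4: δ(even, 1) = (odd, 1, R) → 0001[odd]11

State sequence: even → even → even → even → odd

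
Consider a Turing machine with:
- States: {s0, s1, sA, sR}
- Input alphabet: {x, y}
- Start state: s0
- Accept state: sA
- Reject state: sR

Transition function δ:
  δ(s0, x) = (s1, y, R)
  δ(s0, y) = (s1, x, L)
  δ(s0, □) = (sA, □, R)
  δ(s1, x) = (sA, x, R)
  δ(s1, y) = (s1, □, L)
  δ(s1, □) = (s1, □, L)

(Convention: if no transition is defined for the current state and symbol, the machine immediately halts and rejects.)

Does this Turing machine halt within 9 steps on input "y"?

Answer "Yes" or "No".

Execution trace:
Initial: [s0]y
Step 1: δ(s0, y) = (s1, x, L) → [s1]□x
Step 2: δ(s1, □) = (s1, □, L) → [s1]□□x
Step 3: δ(s1, □) = (s1, □, L) → [s1]□□□x
Step 4: δ(s1, □) = (s1, □, L) → [s1]□□□□x
Step 5: δ(s1, □) = (s1, □, L) → [s1]□□□□□x
Step 6: δ(s1, □) = (s1, □, L) → [s1]□□□□□□x
Step 7: δ(s1, □) = (s1, □, L) → [s1]□□□□□□□x
Step 8: δ(s1, □) = (s1, □, L) → [s1]□□□□□□□□x
Step 9: δ(s1, □) = (s1, □, L) → [s1]□□□□□□□□□x

The machine has not reached a halting state after 9 steps.
The machine did not halt within the 9-step bound.

Answer: No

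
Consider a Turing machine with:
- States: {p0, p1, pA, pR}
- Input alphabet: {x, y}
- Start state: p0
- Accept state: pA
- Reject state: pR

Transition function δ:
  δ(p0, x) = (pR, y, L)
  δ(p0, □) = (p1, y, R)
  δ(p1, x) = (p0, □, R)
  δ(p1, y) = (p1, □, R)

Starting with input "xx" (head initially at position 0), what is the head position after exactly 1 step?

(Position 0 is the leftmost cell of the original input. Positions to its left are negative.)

Execution trace (head position shown):
Step 0: [p0]xx  (head at position 0)
Step 1: move left → [pR]□yx  (head at position -1)

After 1 step, the head is at position -1.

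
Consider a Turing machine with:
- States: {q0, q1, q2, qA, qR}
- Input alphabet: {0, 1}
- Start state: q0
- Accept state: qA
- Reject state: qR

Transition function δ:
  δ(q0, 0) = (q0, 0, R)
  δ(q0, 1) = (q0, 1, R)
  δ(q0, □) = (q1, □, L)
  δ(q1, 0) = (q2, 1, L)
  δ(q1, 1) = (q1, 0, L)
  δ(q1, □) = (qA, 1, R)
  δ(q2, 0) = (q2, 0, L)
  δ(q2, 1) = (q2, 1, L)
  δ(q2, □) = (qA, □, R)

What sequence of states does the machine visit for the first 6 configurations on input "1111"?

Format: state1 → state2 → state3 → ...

Execution trace:
Initial: [q0]1111
Step 1: δ(q0, 1) = (q0, 1, R) → 1[q0]111
Step 2: δ(q0, 1) = (q0, 1, R) → 11[q0]11
Step 3: δ(q0, 1) = (q0, 1, R) → 111[q0]1
Step 4: δ(q0, 1) = (q0, 1, R) → 1111[q0]□
Step 5: δ(q0, □) = (q1, □, L) → 111[q1]1□

State sequence: q0 → q0 → q0 → q0 → q0 → q1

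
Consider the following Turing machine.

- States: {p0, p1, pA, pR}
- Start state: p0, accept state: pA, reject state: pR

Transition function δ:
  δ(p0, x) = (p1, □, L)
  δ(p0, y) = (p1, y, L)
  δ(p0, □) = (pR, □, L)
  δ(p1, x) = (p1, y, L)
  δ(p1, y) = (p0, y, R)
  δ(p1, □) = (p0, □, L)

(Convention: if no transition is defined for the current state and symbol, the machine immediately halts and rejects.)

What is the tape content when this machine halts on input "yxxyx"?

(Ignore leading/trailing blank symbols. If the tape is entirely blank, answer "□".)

Execution trace:
Initial: [p0]yxxyx
Step 1: δ(p0, y) = (p1, y, L) → [p1]□yxxyx
Step 2: δ(p1, □) = (p0, □, L) → [p0]□□yxxyx
Step 3: δ(p0, □) = (pR, □, L) → [pR]□□□yxxyx

The machine reaches the reject state pR and halts.

Final tape (ignoring leading/trailing blanks): yxxyx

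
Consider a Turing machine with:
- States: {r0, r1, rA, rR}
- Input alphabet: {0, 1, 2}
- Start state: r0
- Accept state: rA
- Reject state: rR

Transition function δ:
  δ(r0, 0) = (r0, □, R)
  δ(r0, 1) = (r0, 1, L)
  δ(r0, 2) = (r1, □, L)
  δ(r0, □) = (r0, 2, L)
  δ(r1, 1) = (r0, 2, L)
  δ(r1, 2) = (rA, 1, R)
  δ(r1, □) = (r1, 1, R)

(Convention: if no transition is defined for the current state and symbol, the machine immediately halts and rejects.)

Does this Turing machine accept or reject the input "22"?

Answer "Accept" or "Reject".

Execution trace:
Initial: [r0]22
Step 1: δ(r0, 2) = (r1, □, L) → [r1]□□2
Step 2: δ(r1, □) = (r1, 1, R) → 1[r1]□2
Step 3: δ(r1, □) = (r1, 1, R) → 11[r1]2
Step 4: δ(r1, 2) = (rA, 1, R) → 111[rA]□

The machine reaches the accept state rA and halts.

Answer: Accept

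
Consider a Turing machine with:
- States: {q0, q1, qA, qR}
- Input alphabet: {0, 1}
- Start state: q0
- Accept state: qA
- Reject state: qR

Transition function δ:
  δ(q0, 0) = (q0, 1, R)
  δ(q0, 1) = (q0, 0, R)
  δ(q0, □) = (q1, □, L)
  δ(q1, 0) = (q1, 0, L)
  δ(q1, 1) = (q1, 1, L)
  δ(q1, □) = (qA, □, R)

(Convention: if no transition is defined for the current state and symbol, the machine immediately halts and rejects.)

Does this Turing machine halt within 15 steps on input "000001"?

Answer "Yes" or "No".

Execution trace:
Initial: [q0]000001
Step 1: δ(q0, 0) = (q0, 1, R) → 1[q0]00001
Step 2: δ(q0, 0) = (q0, 1, R) → 11[q0]0001
Step 3: δ(q0, 0) = (q0, 1, R) → 111[q0]001
Step 4: δ(q0, 0) = (q0, 1, R) → 1111[q0]01
Step 5: δ(q0, 0) = (q0, 1, R) → 11111[q0]1
Step 6: δ(q0, 1) = (q0, 0, R) → 111110[q0]□
Step 7: δ(q0, □) = (q1, □, L) → 11111[q1]0□
Step 8: δ(q1, 0) = (q1, 0, L) → 1111[q1]10□
Step 9: δ(q1, 1) = (q1, 1, L) → 111[q1]110□
Step 10: δ(q1, 1) = (q1, 1, L) → 11[q1]1110□
Step 11: δ(q1, 1) = (q1, 1, L) → 1[q1]11110□
Step 12: δ(q1, 1) = (q1, 1, L) → [q1]111110□
Step 13: δ(q1, 1) = (q1, 1, L) → [q1]□111110□
Step 14: δ(q1, □) = (qA, □, R) → □[qA]111110□

The machine reaches the accept state qA and halts.
The machine halted after 14 steps (within the 15-step bound).

Answer: Yes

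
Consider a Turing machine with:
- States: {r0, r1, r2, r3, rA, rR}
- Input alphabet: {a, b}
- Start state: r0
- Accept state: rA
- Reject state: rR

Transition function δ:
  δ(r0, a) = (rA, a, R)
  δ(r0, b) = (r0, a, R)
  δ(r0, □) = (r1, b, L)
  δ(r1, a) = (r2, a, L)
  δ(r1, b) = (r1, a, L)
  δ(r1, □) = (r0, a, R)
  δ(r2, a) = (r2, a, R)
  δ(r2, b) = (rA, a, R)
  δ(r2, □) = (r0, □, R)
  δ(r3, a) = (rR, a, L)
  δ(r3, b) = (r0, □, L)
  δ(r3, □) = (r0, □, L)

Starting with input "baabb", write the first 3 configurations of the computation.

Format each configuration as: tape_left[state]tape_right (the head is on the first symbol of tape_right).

Transitions applied:
Step 1: δ(r0, b) = (r0, a, R)
Step 2: δ(r0, a) = (rA, a, R)

The first 3 configurations are:
[r0]baabb ⊢ a[r0]aabb ⊢ aa[rA]abb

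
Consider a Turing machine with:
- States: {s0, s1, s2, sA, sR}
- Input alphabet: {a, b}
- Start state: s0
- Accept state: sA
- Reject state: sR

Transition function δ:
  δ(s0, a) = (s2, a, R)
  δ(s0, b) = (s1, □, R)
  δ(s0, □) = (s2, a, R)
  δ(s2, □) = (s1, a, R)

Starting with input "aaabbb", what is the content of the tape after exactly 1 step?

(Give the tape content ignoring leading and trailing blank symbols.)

Execution trace:
Initial: [s0]aaabbb
Step 1: δ(s0, a) = (s2, a, R) → a[s2]aabbb

No transition is defined for δ(s2, a). By convention the machine halts and rejects.

After 1 step, the tape (ignoring leading/trailing blanks) is: aaabbb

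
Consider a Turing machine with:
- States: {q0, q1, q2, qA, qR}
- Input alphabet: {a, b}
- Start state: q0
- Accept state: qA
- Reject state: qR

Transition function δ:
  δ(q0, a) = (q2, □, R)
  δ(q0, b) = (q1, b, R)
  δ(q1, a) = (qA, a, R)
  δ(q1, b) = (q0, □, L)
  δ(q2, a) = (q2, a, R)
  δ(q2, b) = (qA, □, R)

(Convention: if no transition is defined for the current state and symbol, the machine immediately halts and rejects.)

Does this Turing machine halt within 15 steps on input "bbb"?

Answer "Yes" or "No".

Execution trace:
Initial: [q0]bbb
Step 1: δ(q0, b) = (q1, b, R) → b[q1]bb
Step 2: δ(q1, b) = (q0, □, L) → [q0]b□b
Step 3: δ(q0, b) = (q1, b, R) → b[q1]□b

No transition is defined for δ(q1, □). By convention the machine halts and rejects.
The machine halted after 3 steps (within the 15-step bound).

Answer: Yes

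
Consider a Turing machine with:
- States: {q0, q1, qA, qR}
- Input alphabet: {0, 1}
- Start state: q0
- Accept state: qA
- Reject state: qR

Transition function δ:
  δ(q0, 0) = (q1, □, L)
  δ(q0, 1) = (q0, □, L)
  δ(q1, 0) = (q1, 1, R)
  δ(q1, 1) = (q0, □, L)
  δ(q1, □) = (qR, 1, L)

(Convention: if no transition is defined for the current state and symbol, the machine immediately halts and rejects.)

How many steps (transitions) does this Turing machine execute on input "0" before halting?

Execution trace:
Initial: [q0]0
Step 1: δ(q0, 0) = (q1, □, L) → [q1]□□
Step 2: δ(q1, □) = (qR, 1, L) → [qR]□1□

The machine reaches the reject state qR and halts.

The machine executed 2 steps before halting.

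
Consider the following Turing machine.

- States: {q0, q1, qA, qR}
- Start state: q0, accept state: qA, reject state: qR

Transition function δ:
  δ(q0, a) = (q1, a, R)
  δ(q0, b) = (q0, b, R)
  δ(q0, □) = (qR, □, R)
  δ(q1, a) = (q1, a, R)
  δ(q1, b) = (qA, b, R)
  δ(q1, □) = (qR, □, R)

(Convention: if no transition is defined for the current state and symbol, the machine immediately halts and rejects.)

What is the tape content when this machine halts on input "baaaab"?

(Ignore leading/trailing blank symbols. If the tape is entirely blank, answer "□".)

Execution trace:
Initial: [q0]baaaab
Step 1: δ(q0, b) = (q0, b, R) → b[q0]aaaab
Step 2: δ(q0, a) = (q1, a, R) → ba[q1]aaab
Step 3: δ(q1, a) = (q1, a, R) → baa[q1]aab
Step 4: δ(q1, a) = (q1, a, R) → baaa[q1]ab
Step 5: δ(q1, a) = (q1, a, R) → baaaa[q1]b
Step 6: δ(q1, b) = (qA, b, R) → baaaab[qA]□

The machine reaches the accept state qA and halts.

Final tape (ignoring leading/trailing blanks): baaaab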